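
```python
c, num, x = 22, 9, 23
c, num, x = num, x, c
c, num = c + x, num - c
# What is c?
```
Trace:
  c=22, num=9, x=23
  c=9, num=23, x=22
  c=31, num=14, x=22

Final answer: 31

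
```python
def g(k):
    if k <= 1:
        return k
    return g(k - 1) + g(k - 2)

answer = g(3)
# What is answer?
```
Call trace:
g(k=3)
  g(k=2)
    g(k=1)
    -> return 1
    g(k=0)
    -> return 0
  -> return 1
  g(k=1)
  -> return 1
-> return 2

Final answer: 2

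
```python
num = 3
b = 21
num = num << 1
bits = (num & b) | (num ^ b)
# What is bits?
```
Trace:
  num=3
  num=3, b=21
  num=6, b=21
  num=6, b=21, bits=23

Final answer: 23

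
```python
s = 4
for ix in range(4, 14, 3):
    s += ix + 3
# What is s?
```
Trace:
  s=4
  s=11, ix=4
  s=21, ix=7
  s=34, ix=10
  s=50, ix=13

Final answer: 50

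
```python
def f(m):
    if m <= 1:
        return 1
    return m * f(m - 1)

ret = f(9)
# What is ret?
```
Call trace:
f(m=9)
  f(m=8)
    f(m=7)
      f(m=6)
        f(m=5)
          f(m=4)
            f(m=3)
              f(m=2)
                f(m=1)
                -> return 1
              -> return 2
            -> return 6
          -> return 24
        -> return 120
      -> return 720
    -> return 5040
  -> return 40320
-> return 362880

Final answer: 362880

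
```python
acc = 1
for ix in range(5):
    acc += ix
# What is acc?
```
Trace:
  acc=1
  acc=1, ix=0
  acc=2, ix=1
  acc=4, ix=2
  acc=7, ix=3
  acc=11, ix=4

Final answer: 11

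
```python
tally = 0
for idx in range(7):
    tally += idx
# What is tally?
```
Trace:
  tally=0
  tally=0, idx=0
  tally=1, idx=1
  tally=3, idx=2
  tally=6, idx=3
  tally=10, idx=4
  tally=15, idx=5
  tally=21, idx=6

Final answer: 21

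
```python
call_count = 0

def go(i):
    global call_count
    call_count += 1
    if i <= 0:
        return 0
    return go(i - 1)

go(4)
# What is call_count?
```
Call trace:
go(i=4)
  go(i=3)
    go(i=2)
      go(i=1)
        go(i=0)
        -> return 0
      -> return 0
    -> return 0
  -> return 0
-> return 0

call_count is incremented once per call. go is entered once for each i = 4, 3, 2, 1, 0 (the i <= 0 call returns without recursing), i.e. 4 + 1 calls.
call_count = 5

Final answer: 5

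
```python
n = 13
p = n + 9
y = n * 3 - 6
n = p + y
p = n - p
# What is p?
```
Trace:
  n=13
  n=13, p=22
  n=13, p=22, y=33
  n=55, p=22, y=33
  n=55, p=33, y=33

Final answer: 33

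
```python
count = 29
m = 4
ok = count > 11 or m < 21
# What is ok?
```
Trace:
  count=29
  count=29, m=4
  count=29, m=4, ok=True

Final answer: True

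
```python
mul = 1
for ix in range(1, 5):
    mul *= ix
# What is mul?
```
Trace:
  mul=1
  mul=1, ix=1
  mul=2, ix=2
  mul=6, ix=3
  mul=24, ix=4

Final answer: 24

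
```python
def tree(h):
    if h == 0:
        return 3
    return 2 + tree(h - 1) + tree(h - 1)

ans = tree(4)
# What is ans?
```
Call trace (a repeated sub-call is expanded the first time; later identical calls just restate its return value):
tree(h=4)
  tree(h=3)
    tree(h=2)
      tree(h=1)
        tree(h=0)
        -> return 3
        tree(h=0)
        -> return 3
      -> return 8
      tree(h=1) -> return 8  (same call as traced above)
    -> return 18
    tree(h=2) -> return 18  (same call as traced above)
  -> return 38
  tree(h=3) -> return 38  (same call as traced above)
-> return 78

Final answer: 78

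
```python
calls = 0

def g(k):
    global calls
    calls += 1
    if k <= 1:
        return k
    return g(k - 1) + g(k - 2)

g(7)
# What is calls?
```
Call trace (a repeated sub-call is expanded the first time; later identical calls just restate its return value):
g(k=7)
  g(k=6)
    g(k=5)
      g(k=4)
        g(k=3)
          g(k=2)
            g(k=1)
            -> return 1
            g(k=0)
            -> return 0
          -> return 1
          g(k=1)
          -> return 1
        -> return 2
        g(k=2) -> return 1  (same call as traced above)
      -> return 3
      g(k=3) -> return 2  (same call as traced above)
    -> return 5
    g(k=4) -> return 3  (same call as traced above)
  -> return 8
  g(k=5) -> return 5  (same call as traced above)
-> return 13

calls is incremented once per call, so count the calls in each subtree. Let C(k) = number of calls made by g(k).
C(0) = C(1) = 1 (base case, no recursion); C(k) = 1 + C(k - 1) + C(k - 2) otherwise.
C(2) = 1 + C(1) + C(0) = 1 + 1 + 1 = 3
C(3) = 1 + C(2) + C(1) = 1 + 3 + 1 = 5
C(4) = 1 + C(3) + C(2) = 1 + 5 + 3 = 9
C(5) = 1 + C(4) + C(3) = 1 + 9 + 5 = 15
C(6) = 1 + C(5) + C(4) = 1 + 15 + 9 = 25
C(7) = 1 + C(6) + C(5) = 1 + 25 + 15 = 41
calls = C(7) = 41

Final answer: 41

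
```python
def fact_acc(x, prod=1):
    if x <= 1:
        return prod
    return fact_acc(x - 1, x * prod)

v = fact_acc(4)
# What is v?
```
Call trace:
fact_acc(x=4, prod=1)
  fact_acc(x=3, prod=4)
    fact_acc(x=2, prod=12)
      fact_acc(x=1, prod=24)
      -> return 24
    -> return 24
  -> return 24
-> return 24

Final answer: 24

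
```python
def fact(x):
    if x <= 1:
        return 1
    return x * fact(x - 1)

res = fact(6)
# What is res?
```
Call trace:
fact(x=6)
  fact(x=5)
    fact(x=4)
      fact(x=3)
        fact(x=2)
          fact(x=1)
          -> return 1
        -> return 2
      -> return 6
    -> return 24
  -> return 120
-> return 720

Final answer: 720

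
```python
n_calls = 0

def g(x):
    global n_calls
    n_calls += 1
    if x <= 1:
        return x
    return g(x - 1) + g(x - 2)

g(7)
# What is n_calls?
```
Call trace (a repeated sub-call is expanded the first time; later identical calls just restate its return value):
g(x=7)
  g(x=6)
    g(x=5)
      g(x=4)
        g(x=3)
          g(x=2)
            g(x=1)
            -> return 1
            g(x=0)
            -> return 0
          -> return 1
          g(x=1)
          -> return 1
        -> return 2
        g(x=2) -> return 1  (same call as traced above)
      -> return 3
      g(x=3) -> return 2  (same call as traced above)
    -> return 5
    g(x=4) -> return 3  (same call as traced above)
  -> return 8
  g(x=5) -> return 5  (same call as traced above)
-> return 13

n_calls is incremented once per call, so count the calls in each subtree. Let C(x) = number of calls made by g(x).
C(0) = C(1) = 1 (base case, no recursion); C(x) = 1 + C(x - 1) + C(x - 2) otherwise.
C(2) = 1 + C(1) + C(0) = 1 + 1 + 1 = 3
C(3) = 1 + C(2) + C(1) = 1 + 3 + 1 = 5
C(4) = 1 + C(3) + C(2) = 1 + 5 + 3 = 9
C(5) = 1 + C(4) + C(3) = 1 + 9 + 5 = 15
C(6) = 1 + C(5) + C(4) = 1 + 15 + 9 = 25
C(7) = 1 + C(6) + C(5) = 1 + 25 + 15 = 41
n_calls = C(7) = 41

Final answer: 41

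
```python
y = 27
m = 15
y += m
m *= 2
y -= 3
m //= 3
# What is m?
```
Trace:
  y=27
  y=27, m=15
  y=42, m=15
  y=42, m=30
  y=39, m=30
  y=39, m=10

Final answer: 10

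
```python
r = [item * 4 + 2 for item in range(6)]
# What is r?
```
Trace:
  item=0
  item=1
  item=2
  item=3
  item=4
  item=5
  r=[2, 6, 10, 14, 18, 22]

Final answer: [2, 6, 10, 14, 18, 22]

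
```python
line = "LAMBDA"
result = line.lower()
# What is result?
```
Trace:
  line='LAMBDA'
  line='LAMBDA', result='lambda'

Final answer: 'lambda'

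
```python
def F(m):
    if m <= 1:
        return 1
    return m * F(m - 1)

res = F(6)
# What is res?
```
Call trace:
F(m=6)
  F(m=5)
    F(m=4)
      F(m=3)
        F(m=2)
          F(m=1)
          -> return 1
        -> return 2
      -> return 6
    -> return 24
  -> return 120
-> return 720

Final answer: 720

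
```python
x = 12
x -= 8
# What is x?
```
Trace:
  x=12
  x=4

Final answer: 4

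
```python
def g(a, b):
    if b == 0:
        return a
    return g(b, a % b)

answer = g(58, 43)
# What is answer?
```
Call trace:
g(a=58, b=43)
  g(a=43, b=15)
    g(a=15, b=13)
      g(a=13, b=2)
        g(a=2, b=1)
          g(a=1, b=0)
          -> return 1
        -> return 1
      -> return 1
    -> return 1
  -> return 1
-> return 1

Final answer: 1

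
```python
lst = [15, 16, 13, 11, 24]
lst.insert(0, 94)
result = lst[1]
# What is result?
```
Trace:
  lst=[15, 16, 13, 11, 24]
  lst=[94, 15, 16, 13, 11, 24]
  lst=[94, 15, 16, 13, 11, 24], result=15

Final answer: 15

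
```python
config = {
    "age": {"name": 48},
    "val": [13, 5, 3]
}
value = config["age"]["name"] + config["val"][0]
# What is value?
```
Trace:
  config={'age': {'name': 48}, 'val': [13, 5, 3]}
  config={'age': {'name': 48}, 'val': [13, 5, 3]}, value=61

Final answer: 61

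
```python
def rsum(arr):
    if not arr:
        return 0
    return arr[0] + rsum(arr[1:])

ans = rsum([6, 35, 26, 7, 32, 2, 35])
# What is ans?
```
Call trace:
rsum(arr=[6, 35, 26, 7, 32, 2, 35])
  rsum(arr=[35, 26, 7, 32, 2, 35])
    rsum(arr=[26, 7, 32, 2, 35])
      rsum(arr=[7, 32, 2, 35])
        rsum(arr=[32, 2, 35])
          rsum(arr=[2, 35])
            rsum(arr=[35])
              rsum(arr=[])
              -> return 0
            -> return 35
          -> return 37
        -> return 69
      -> return 76
    -> return 102
  -> return 137
-> return 143

Final answer: 143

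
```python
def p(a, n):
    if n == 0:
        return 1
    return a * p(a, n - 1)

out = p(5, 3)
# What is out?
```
Call trace:
p(a=5, n=3)
  p(a=5, n=2)
    p(a=5, n=1)
      p(a=5, n=0)
      -> return 1
    -> return 5
  -> return 25
-> return 125

Final answer: 125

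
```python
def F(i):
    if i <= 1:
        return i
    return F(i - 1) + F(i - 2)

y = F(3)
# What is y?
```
Call trace:
F(i=3)
  F(i=2)
    F(i=1)
    -> return 1
    F(i=0)
    -> return 0
  -> return 1
  F(i=1)
  -> return 1
-> return 2

Final answer: 2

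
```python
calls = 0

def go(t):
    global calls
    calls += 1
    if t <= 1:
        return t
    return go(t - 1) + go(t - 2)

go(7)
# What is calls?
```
Call trace (a repeated sub-call is expanded the first time; later identical calls just restate its return value):
go(t=7)
  go(t=6)
    go(t=5)
      go(t=4)
        go(t=3)
          go(t=2)
            go(t=1)
            -> return 1
            go(t=0)
            -> return 0
          -> return 1
          go(t=1)
          -> return 1
        -> return 2
        go(t=2) -> return 1  (same call as traced above)
      -> return 3
      go(t=3) -> return 2  (same call as traced above)
    -> return 5
    go(t=4) -> return 3  (same call as traced above)
  -> return 8
  go(t=5) -> return 5  (same call as traced above)
-> return 13

calls is incremented once per call, so count the calls in each subtree. Let C(t) = number of calls made by go(t).
C(0) = C(1) = 1 (base case, no recursion); C(t) = 1 + C(t - 1) + C(t - 2) otherwise.
C(2) = 1 + C(1) + C(0) = 1 + 1 + 1 = 3
C(3) = 1 + C(2) + C(1) = 1 + 3 + 1 = 5
C(4) = 1 + C(3) + C(2) = 1 + 5 + 3 = 9
C(5) = 1 + C(4) + C(3) = 1 + 9 + 5 = 15
C(6) = 1 + C(5) + C(4) = 1 + 15 + 9 = 25
C(7) = 1 + C(6) + C(5) = 1 + 25 + 15 = 41
calls = C(7) = 41

Final answer: 41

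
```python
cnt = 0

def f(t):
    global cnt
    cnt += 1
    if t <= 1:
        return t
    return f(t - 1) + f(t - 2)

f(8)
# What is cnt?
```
Call trace (a repeated sub-call is expanded the first time; later identical calls just restate its return value):
f(t=8)
  f(t=7)
    f(t=6)
      f(t=5)
        f(t=4)
          f(t=3)
            f(t=2)
              f(t=1)
              -> return 1
              f(t=0)
              -> return 0
            -> return 1
            f(t=1)
            -> return 1
          -> return 2
          f(t=2) -> return 1  (same call as traced above)
        -> return 3
        f(t=3) -> return 2  (same call as traced above)
      -> return 5
      f(t=4) -> return 3  (same call as traced above)
    -> return 8
    f(t=5) -> return 5  (same call as traced above)
  -> return 13
  f(t=6) -> return 8  (same call as traced above)
-> return 21

cnt is incremented once per call, so count the calls in each subtree. Let C(t) = number of calls made by f(t).
C(0) = C(1) = 1 (base case, no recursion); C(t) = 1 + C(t - 1) + C(t - 2) otherwise.
C(2) = 1 + C(1) + C(0) = 1 + 1 + 1 = 3
C(3) = 1 + C(2) + C(1) = 1 + 3 + 1 = 5
C(4) = 1 + C(3) + C(2) = 1 + 5 + 3 = 9
C(5) = 1 + C(4) + C(3) = 1 + 9 + 5 = 15
C(6) = 1 + C(5) + C(4) = 1 + 15 + 9 = 25
C(7) = 1 + C(6) + C(5) = 1 + 25 + 15 = 41
C(8) = 1 + C(7) + C(6) = 1 + 41 + 25 = 67
cnt = C(8) = 67

Final answer: 67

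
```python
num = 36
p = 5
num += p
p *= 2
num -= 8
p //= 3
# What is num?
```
Trace:
  num=36
  num=36, p=5
  num=41, p=5
  num=41, p=10
  num=33, p=10
  num=33, p=3

Final answer: 33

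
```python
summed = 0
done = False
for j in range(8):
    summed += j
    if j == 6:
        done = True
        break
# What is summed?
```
Trace:
  summed=0
  summed=0, done=False
  summed=0, done=False, j=0
  summed=1, done=False, j=1
  summed=3, done=False, j=2
  summed=6, done=False, j=3
  summed=10, done=False, j=4
  summed=15, done=False, j=5
  summed=21, done=True, j=6

Final answer: 21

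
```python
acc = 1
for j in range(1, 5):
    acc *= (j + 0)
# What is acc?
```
Trace:
  acc=1
  acc=1, j=1
  acc=2, j=2
  acc=6, j=3
  acc=24, j=4

Final answer: 24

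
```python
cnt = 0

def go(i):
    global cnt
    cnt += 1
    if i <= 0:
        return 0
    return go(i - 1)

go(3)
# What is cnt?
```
Call trace:
go(i=3)
  go(i=2)
    go(i=1)
      go(i=0)
      -> return 0
    -> return 0
  -> return 0
-> return 0

cnt is incremented once per call. go is entered once for each i = 3, 2, 1, 0 (the i <= 0 call returns without recursing), i.e. 3 + 1 calls.
cnt = 4

Final answer: 4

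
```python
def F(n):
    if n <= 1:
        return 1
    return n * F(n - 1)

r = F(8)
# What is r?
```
Call trace:
F(n=8)
  F(n=7)
    F(n=6)
      F(n=5)
        F(n=4)
          F(n=3)
            F(n=2)
              F(n=1)
              -> return 1
            -> return 2
          -> return 6
        -> return 24
      -> return 120
    -> return 720
  -> return 5040
-> return 40320

Final answer: 40320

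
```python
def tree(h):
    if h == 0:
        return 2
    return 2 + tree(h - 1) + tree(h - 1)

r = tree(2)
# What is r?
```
Call trace (a repeated sub-call is expanded the first time; later identical calls just restate its return value):
tree(h=2)
  tree(h=1)
    tree(h=0)
    -> return 2
    tree(h=0)
    -> return 2
  -> return 6
  tree(h=1) -> return 6  (same call as traced above)
-> return 14

Final answer: 14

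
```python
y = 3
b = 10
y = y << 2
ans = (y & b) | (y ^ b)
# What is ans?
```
Trace:
  y=3
  y=3, b=10
  y=12, b=10
  y=12, b=10, ans=14

Final answer: 14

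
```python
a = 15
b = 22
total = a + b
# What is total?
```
Trace:
  a=15
  a=15, b=22
  a=15, b=22, total=37

Final answer: 37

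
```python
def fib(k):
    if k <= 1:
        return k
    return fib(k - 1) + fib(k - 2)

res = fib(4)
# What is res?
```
Call trace (a repeated sub-call is expanded the first time; later identical calls just restate its return value):
fib(k=4)
  fib(k=3)
    fib(k=2)
      fib(k=1)
      -> return 1
      fib(k=0)
      -> return 0
    -> return 1
    fib(k=1)
    -> return 1
  -> return 2
  fib(k=2) -> return 1  (same call as traced above)
-> return 3

Final answer: 3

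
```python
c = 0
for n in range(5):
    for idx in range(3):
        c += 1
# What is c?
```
Trace:
  c=0
  c=1, n=0, idx=0
  c=2, n=0, idx=1
  c=3, n=0, idx=2
  c=4, n=1, idx=0
  c=5, n=1, idx=1
  c=6, n=1, idx=2
  c=7, n=2, idx=0
  c=8, n=2, idx=1
  c=9, n=2, idx=2
  c=10, n=3, idx=0
  c=11, n=3, idx=1
  c=12, n=3, idx=2
  c=13, n=4, idx=0
  c=14, n=4, idx=1
  c=15, n=4, idx=2

Final answer: 15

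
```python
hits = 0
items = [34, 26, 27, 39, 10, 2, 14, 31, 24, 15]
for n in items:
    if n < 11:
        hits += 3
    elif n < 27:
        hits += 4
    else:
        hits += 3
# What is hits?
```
Trace:
  hits=0
  hits=3, n=34
  hits=7, n=26
  hits=10, n=27
  hits=13, n=39
  hits=16, n=10
  hits=19, n=2
  hits=23, n=14
  hits=26, n=31
  hits=30, n=24
  hits=34, n=15

Final answer: 34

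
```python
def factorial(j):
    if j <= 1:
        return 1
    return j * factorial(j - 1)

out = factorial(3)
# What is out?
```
Call trace:
factorial(j=3)
  factorial(j=2)
    factorial(j=1)
    -> return 1
  -> return 2
-> return 6

Final answer: 6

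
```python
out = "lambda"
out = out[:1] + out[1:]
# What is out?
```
Trace:
  out='lambda'
  out='lambda'

Final answer: 'lambda'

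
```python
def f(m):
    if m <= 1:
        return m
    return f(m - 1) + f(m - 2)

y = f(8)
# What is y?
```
Call trace (a repeated sub-call is expanded the first time; later identical calls just restate its return value):
f(m=8)
  f(m=7)
    f(m=6)
      f(m=5)
        f(m=4)
          f(m=3)
            f(m=2)
              f(m=1)
              -> return 1
              f(m=0)
              -> return 0
            -> return 1
            f(m=1)
            -> return 1
          -> return 2
          f(m=2) -> return 1  (same call as traced above)
        -> return 3
        f(m=3) -> return 2  (same call as traced above)
      -> return 5
      f(m=4) -> return 3  (same call as traced above)
    -> return 8
    f(m=5) -> return 5  (same call as traced above)
  -> return 13
  f(m=6) -> return 8  (same call as traced above)
-> return 21

Final answer: 21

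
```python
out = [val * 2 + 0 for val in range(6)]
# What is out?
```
Trace:
  val=0
  val=1
  val=2
  val=3
  val=4
  val=5
  out=[0, 2, 4, 6, 8, 10]

Final answer: [0, 2, 4, 6, 8, 10]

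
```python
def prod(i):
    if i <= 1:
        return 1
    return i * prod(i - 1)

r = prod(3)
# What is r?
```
Call trace:
prod(i=3)
  prod(i=2)
    prod(i=1)
    -> return 1
  -> return 2
-> return 6

Final answer: 6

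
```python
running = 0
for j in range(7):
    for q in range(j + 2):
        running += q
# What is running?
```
Trace:
  running=0
  running=0, j=0, q=0
  running=1, j=0, q=1
  running=1, j=1, q=0
  running=2, j=1, q=1
  running=4, j=1, q=2
  running=4, j=2, q=0
  running=5, j=2, q=1
  running=7, j=2, q=2
  running=10, j=2, q=3
  running=10, j=3, q=0
  running=11, j=3, q=1
  running=13, j=3, q=2
  running=16, j=3, q=3
  running=20, j=3, q=4
  running=20, j=4, q=0
  running=21, j=4, q=1
  running=23, j=4, q=2
  running=26, j=4, q=3
  running=30, j=4, q=4
  running=35, j=4, q=5
  running=35, j=5, q=0
  running=36, j=5, q=1
  running=38, j=5, q=2
  running=41, j=5, q=3
  running=45, j=5, q=4
  running=50, j=5, q=5
  running=56, j=5, q=6
  running=56, j=6, q=0
  running=57, j=6, q=1
  running=59, j=6, q=2
  running=62, j=6, q=3
  running=66, j=6, q=4
  running=71, j=6, q=5
  running=77, j=6, q=6
  running=84, j=6, q=7

Final answer: 84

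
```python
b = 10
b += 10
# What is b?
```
Trace:
  b=10
  b=20

Final answer: 20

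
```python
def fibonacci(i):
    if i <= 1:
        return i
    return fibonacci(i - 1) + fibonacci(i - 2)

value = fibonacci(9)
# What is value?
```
Call trace (a repeated sub-call is expanded the first time; later identical calls just restate its return value):
fibonacci(i=9)
  fibonacci(i=8)
    fibonacci(i=7)
      fibonacci(i=6)
        fibonacci(i=5)
          fibonacci(i=4)
            fibonacci(i=3)
              fibonacci(i=2)
                fibonacci(i=1)
                -> return 1
                fibonacci(i=0)
                -> return 0
              -> return 1
              fibonacci(i=1)
              -> return 1
            -> return 2
            fibonacci(i=2) -> return 1  (same call as traced above)
          -> return 3
          fibonacci(i=3) -> return 2  (same call as traced above)
        -> return 5
        fibonacci(i=4) -> return 3  (same call as traced above)
      -> return 8
      fibonacci(i=5) -> return 5  (same call as traced above)
    -> return 13
    fibonacci(i=6) -> return 8  (same call as traced above)
  -> return 21
  fibonacci(i=7) -> return 13  (same call as traced above)
-> return 34

Final answer: 34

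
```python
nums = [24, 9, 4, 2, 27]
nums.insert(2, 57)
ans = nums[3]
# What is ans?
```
Trace:
  nums=[24, 9, 4, 2, 27]
  nums=[24, 9, 57, 4, 2, 27]
  nums=[24, 9, 57, 4, 2, 27], ans=4

Final answer: 4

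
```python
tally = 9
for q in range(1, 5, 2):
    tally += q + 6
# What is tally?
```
Trace:
  tally=9
  tally=16, q=1
  tally=25, q=3

Final answer: 25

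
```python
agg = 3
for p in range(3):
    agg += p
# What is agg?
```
Trace:
  agg=3
  agg=3, p=0
  agg=4, p=1
  agg=6, p=2

Final answer: 6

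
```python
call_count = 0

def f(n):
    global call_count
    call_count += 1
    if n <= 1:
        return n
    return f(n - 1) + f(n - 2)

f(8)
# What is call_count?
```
Call trace (a repeated sub-call is expanded the first time; later identical calls just restate its return value):
f(n=8)
  f(n=7)
    f(n=6)
      f(n=5)
        f(n=4)
          f(n=3)
            f(n=2)
              f(n=1)
              -> return 1
              f(n=0)
              -> return 0
            -> return 1
            f(n=1)
            -> return 1
          -> return 2
          f(n=2) -> return 1  (same call as traced above)
        -> return 3
        f(n=3) -> return 2  (same call as traced above)
      -> return 5
      f(n=4) -> return 3  (same call as traced above)
    -> return 8
    f(n=5) -> return 5  (same call as traced above)
  -> return 13
  f(n=6) -> return 8  (same call as traced above)
-> return 21

call_count is incremented once per call, so count the calls in each subtree. Let C(n) = number of calls made by f(n).
C(0) = C(1) = 1 (base case, no recursion); C(n) = 1 + C(n - 1) + C(n - 2) otherwise.
C(2) = 1 + C(1) + C(0) = 1 + 1 + 1 = 3
C(3) = 1 + C(2) + C(1) = 1 + 3 + 1 = 5
C(4) = 1 + C(3) + C(2) = 1 + 5 + 3 = 9
C(5) = 1 + C(4) + C(3) = 1 + 9 + 5 = 15
C(6) = 1 + C(5) + C(4) = 1 + 15 + 9 = 25
C(7) = 1 + C(6) + C(5) = 1 + 25 + 15 = 41
C(8) = 1 + C(7) + C(6) = 1 + 41 + 25 = 67
call_count = C(8) = 67

Final answer: 67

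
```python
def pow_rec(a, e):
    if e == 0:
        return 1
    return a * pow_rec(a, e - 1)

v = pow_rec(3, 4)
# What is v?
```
Call trace:
pow_rec(a=3, e=4)
  pow_rec(a=3, e=3)
    pow_rec(a=3, e=2)
      pow_rec(a=3, e=1)
        pow_rec(a=3, e=0)
        -> return 1
      -> return 3
    -> return 9
  -> return 27
-> return 81

Final answer: 81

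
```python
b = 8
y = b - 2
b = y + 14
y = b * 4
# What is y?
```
Trace:
  b=8
  b=8, y=6
  b=20, y=6
  b=20, y=80

Final answer: 80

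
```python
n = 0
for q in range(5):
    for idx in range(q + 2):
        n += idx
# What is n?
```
Trace:
  n=0
  n=0, q=0, idx=0
  n=1, q=0, idx=1
  n=1, q=1, idx=0
  n=2, q=1, idx=1
  n=4, q=1, idx=2
  n=4, q=2, idx=0
  n=5, q=2, idx=1
  n=7, q=2, idx=2
  n=10, q=2, idx=3
  n=10, q=3, idx=0
  n=11, q=3, idx=1
  n=13, q=3, idx=2
  n=16, q=3, idx=3
  n=20, q=3, idx=4
  n=20, q=4, idx=0
  n=21, q=4, idx=1
  n=23, q=4, idx=2
  n=26, q=4, idx=3
  n=30, q=4, idx=4
  n=35, q=4, idx=5

Final answer: 35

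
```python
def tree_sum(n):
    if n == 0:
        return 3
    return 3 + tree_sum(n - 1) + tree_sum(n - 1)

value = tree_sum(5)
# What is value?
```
Call trace (a repeated sub-call is expanded the first time; later identical calls just restate its return value):
tree_sum(n=5)
  tree_sum(n=4)
    tree_sum(n=3)
      tree_sum(n=2)
        tree_sum(n=1)
          tree_sum(n=0)
          -> return 3
          tree_sum(n=0)
          -> return 3
        -> return 9
        tree_sum(n=1) -> return 9  (same call as traced above)
      -> return 21
      tree_sum(n=2) -> return 21  (same call as traced above)
    -> return 45
    tree_sum(n=3) -> return 45  (same call as traced above)
  -> return 93
  tree_sum(n=4) -> return 93  (same call as traced above)
-> return 189

Final answer: 189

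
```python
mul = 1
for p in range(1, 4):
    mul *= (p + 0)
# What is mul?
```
Trace:
  mul=1
  mul=1, p=1
  mul=2, p=2
  mul=6, p=3

Final answer: 6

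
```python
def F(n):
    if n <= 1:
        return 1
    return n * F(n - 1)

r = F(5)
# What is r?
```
Call trace:
F(n=5)
  F(n=4)
    F(n=3)
      F(n=2)
        F(n=1)
        -> return 1
      -> return 2
    -> return 6
  -> return 24
-> return 120

Final answer: 120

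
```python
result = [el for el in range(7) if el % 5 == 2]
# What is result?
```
Trace:
  el=0
  el=1
  el=2
  el=3
  el=4
  el=5
  el=6
  result=[2]

Final answer: [2]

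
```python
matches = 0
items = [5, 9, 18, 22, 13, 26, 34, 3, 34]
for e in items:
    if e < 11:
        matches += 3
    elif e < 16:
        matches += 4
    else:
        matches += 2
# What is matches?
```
Trace:
  matches=0
  matches=3, e=5
  matches=6, e=9
  matches=8, e=18
  matches=10, e=22
  matches=14, e=13
  matches=16, e=26
  matches=18, e=34
  matches=21, e=3
  matches=23, e=34

Final answer: 23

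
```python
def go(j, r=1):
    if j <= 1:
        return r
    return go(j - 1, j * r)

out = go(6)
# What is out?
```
Call trace:
go(j=6, r=1)
  go(j=5, r=6)
    go(j=4, r=30)
      go(j=3, r=120)
        go(j=2, r=360)
          go(j=1, r=720)
          -> return 720
        -> return 720
      -> return 720
    -> return 720
  -> return 720
-> return 720

Final answer: 720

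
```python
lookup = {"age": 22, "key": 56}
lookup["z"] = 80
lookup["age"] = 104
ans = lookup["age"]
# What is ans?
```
Trace:
  lookup={'age': 22, 'key': 56}
  lookup={'age': 22, 'key': 56, 'z': 80}
  lookup={'age': 104, 'key': 56, 'z': 80}
  lookup={'age': 104, 'key': 56, 'z': 80}, ans=104

Final answer: 104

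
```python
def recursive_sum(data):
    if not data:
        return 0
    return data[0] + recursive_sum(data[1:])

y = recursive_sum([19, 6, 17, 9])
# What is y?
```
Call trace:
recursive_sum(data=[19, 6, 17, 9])
  recursive_sum(data=[6, 17, 9])
    recursive_sum(data=[17, 9])
      recursive_sum(data=[9])
        recursive_sum(data=[])
        -> return 0
      -> return 9
    -> return 26
  -> return 32
-> return 51

Final answer: 51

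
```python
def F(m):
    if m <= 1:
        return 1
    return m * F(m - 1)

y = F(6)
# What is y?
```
Call trace:
F(m=6)
  F(m=5)
    F(m=4)
      F(m=3)
        F(m=2)
          F(m=1)
          -> return 1
        -> return 2
      -> return 6
    -> return 24
  -> return 120
-> return 720

Final answer: 720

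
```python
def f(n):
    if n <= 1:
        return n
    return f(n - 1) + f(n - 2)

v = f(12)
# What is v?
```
Call trace (a repeated sub-call is expanded the first time; later identical calls just restate its return value):
f(n=12)
  f(n=11)
    f(n=10)
      f(n=9)
        f(n=8)
          f(n=7)
            f(n=6)
              f(n=5)
                f(n=4)
                  f(n=3)
                    f(n=2)
                      f(n=1)
                      -> return 1
                      f(n=0)
                      -> return 0
                    -> return 1
                    f(n=1)
                    -> return 1
                  -> return 2
                  f(n=2) -> return 1  (same call as traced above)
                -> return 3
                f(n=3) -> return 2  (same call as traced above)
              -> return 5
              f(n=4) -> return 3  (same call as traced above)
            -> return 8
            f(n=5) -> return 5  (same call as traced above)
          -> return 13
          f(n=6) -> return 8  (same call as traced above)
        -> return 21
        f(n=7) -> return 13  (same call as traced above)
      -> return 34
      f(n=8) -> return 21  (same call as traced above)
    -> return 55
    f(n=9) -> return 34  (same call as traced above)
  -> return 89
  f(n=10) -> return 55  (same call as traced above)
-> return 144

Final answer: 144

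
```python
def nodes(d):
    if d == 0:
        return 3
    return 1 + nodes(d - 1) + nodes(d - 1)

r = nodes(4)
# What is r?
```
Call trace (a repeated sub-call is expanded the first time; later identical calls just restate its return value):
nodes(d=4)
  nodes(d=3)
    nodes(d=2)
      nodes(d=1)
        nodes(d=0)
        -> return 3
        nodes(d=0)
        -> return 3
      -> return 7
      nodes(d=1) -> return 7  (same call as traced above)
    -> return 15
    nodes(d=2) -> return 15  (same call as traced above)
  -> return 31
  nodes(d=3) -> return 31  (same call as traced above)
-> return 63

Final answer: 63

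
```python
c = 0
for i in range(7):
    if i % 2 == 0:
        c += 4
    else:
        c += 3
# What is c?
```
Trace:
  c=0
  c=4, i=0
  c=7, i=1
  c=11, i=2
  c=14, i=3
  c=18, i=4
  c=21, i=5
  c=25, i=6

Final answer: 25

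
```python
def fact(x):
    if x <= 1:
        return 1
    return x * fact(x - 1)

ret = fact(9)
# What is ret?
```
Call trace:
fact(x=9)
  fact(x=8)
    fact(x=7)
      fact(x=6)
        fact(x=5)
          fact(x=4)
            fact(x=3)
              fact(x=2)
                fact(x=1)
                -> return 1
              -> return 2
            -> return 6
          -> return 24
        -> return 120
      -> return 720
    -> return 5040
  -> return 40320
-> return 362880

Final answer: 362880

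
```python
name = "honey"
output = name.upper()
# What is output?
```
Trace:
  name='honey'
  name='honey', output='HONEY'

Final answer: 'HONEY'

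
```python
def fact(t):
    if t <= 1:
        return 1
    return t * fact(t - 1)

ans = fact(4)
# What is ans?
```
Call trace:
fact(t=4)
  fact(t=3)
    fact(t=2)
      fact(t=1)
      -> return 1
    -> return 2
  -> return 6
-> return 24

Final answer: 24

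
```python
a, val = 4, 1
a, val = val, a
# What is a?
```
Trace:
  a=4, val=1
  a=1, val=4

Final answer: 1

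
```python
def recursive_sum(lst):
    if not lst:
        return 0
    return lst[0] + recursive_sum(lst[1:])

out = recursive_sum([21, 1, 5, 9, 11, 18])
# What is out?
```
Call trace:
recursive_sum(lst=[21, 1, 5, 9, 11, 18])
  recursive_sum(lst=[1, 5, 9, 11, 18])
    recursive_sum(lst=[5, 9, 11, 18])
      recursive_sum(lst=[9, 11, 18])
        recursive_sum(lst=[11, 18])
          recursive_sum(lst=[18])
            recursive_sum(lst=[])
            -> return 0
          -> return 18
        -> return 29
      -> return 38
    -> return 43
  -> return 44
-> return 65

Final answer: 65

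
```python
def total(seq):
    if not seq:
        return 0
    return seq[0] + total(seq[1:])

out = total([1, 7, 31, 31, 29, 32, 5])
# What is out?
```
Call trace:
total(seq=[1, 7, 31, 31, 29, 32, 5])
  total(seq=[7, 31, 31, 29, 32, 5])
    total(seq=[31, 31, 29, 32, 5])
      total(seq=[31, 29, 32, 5])
        total(seq=[29, 32, 5])
          total(seq=[32, 5])
            total(seq=[5])
              total(seq=[])
              -> return 0
            -> return 5
          -> return 37
        -> return 66
      -> return 97
    -> return 128
  -> return 135
-> return 136

Final answer: 136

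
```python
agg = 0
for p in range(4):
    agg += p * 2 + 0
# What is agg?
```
Trace:
  agg=0
  agg=0, p=0
  agg=2, p=1
  agg=6, p=2
  agg=12, p=3

Final answer: 12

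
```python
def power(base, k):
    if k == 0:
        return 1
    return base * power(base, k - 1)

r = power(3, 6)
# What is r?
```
Call trace:
power(base=3, k=6)
  power(base=3, k=5)
    power(base=3, k=4)
      power(base=3, k=3)
        power(base=3, k=2)
          power(base=3, k=1)
            power(base=3, k=0)
            -> return 1
          -> return 3
        -> return 9
      -> return 27
    -> return 81
  -> return 243
-> return 729

Final answer: 729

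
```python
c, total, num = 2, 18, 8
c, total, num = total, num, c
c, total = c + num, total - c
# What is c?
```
Trace:
  c=2, total=18, num=8
  c=18, total=8, num=2
  c=20, total=-10, num=2

Final answer: 20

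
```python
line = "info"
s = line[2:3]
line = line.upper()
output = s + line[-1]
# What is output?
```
Trace:
  line='info'
  line='info', s='f'
  line='INFO', s='f'
  line='INFO', s='f', output='fO'

Final answer: 'fO'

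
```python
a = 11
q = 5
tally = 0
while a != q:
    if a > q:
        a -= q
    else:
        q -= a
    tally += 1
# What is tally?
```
Trace:
  a=11
  a=11, q=5
  a=11, q=5, tally=0
  a=6, q=5, tally=1
  a=1, q=5, tally=2
  a=1, q=4, tally=3
  a=1, q=3, tally=4
  a=1, q=2, tally=5
  a=1, q=1, tally=6

Final answer: 6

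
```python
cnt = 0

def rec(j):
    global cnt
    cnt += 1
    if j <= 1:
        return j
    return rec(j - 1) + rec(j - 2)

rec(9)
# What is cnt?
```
Call trace (a repeated sub-call is expanded the first time; later identical calls just restate its return value):
rec(j=9)
  rec(j=8)
    rec(j=7)
      rec(j=6)
        rec(j=5)
          rec(j=4)
            rec(j=3)
              rec(j=2)
                rec(j=1)
                -> return 1
                rec(j=0)
                -> return 0
              -> return 1
              rec(j=1)
              -> return 1
            -> return 2
            rec(j=2) -> return 1  (same call as traced above)
          -> return 3
          rec(j=3) -> return 2  (same call as traced above)
        -> return 5
        rec(j=4) -> return 3  (same call as traced above)
      -> return 8
      rec(j=5) -> return 5  (same call as traced above)
    -> return 13
    rec(j=6) -> return 8  (same call as traced above)
  -> return 21
  rec(j=7) -> return 13  (same call as traced above)
-> return 34

cnt is incremented once per call, so count the calls in each subtree. Let C(j) = number of calls made by rec(j).
C(0) = C(1) = 1 (base case, no recursion); C(j) = 1 + C(j - 1) + C(j - 2) otherwise.
C(2) = 1 + C(1) + C(0) = 1 + 1 + 1 = 3
C(3) = 1 + C(2) + C(1) = 1 + 3 + 1 = 5
C(4) = 1 + C(3) + C(2) = 1 + 5 + 3 = 9
C(5) = 1 + C(4) + C(3) = 1 + 9 + 5 = 15
C(6) = 1 + C(5) + C(4) = 1 + 15 + 9 = 25
C(7) = 1 + C(6) + C(5) = 1 + 25 + 15 = 41
C(8) = 1 + C(7) + C(6) = 1 + 41 + 25 = 67
C(9) = 1 + C(8) + C(7) = 1 + 67 + 41 = 109
cnt = C(9) = 109

Final answer: 109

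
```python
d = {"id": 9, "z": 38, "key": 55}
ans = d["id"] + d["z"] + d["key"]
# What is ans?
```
Trace:
  d={'id': 9, 'z': 38, 'key': 55}
  d={'id': 9, 'z': 38, 'key': 55}, ans=102

Final answer: 102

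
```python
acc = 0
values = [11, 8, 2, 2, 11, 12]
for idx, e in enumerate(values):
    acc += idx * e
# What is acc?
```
Trace:
  acc=0
  acc=0, idx=0, e=11
  acc=8, idx=1, e=8
  acc=12, idx=2, e=2
  acc=18, idx=3, e=2
  acc=62, idx=4, e=11
  acc=122, idx=5, e=12

Final answer: 122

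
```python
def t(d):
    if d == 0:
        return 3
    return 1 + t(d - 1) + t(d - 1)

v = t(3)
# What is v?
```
Call trace (a repeated sub-call is expanded the first time; later identical calls just restate its return value):
t(d=3)
  t(d=2)
    t(d=1)
      t(d=0)
      -> return 3
      t(d=0)
      -> return 3
    -> return 7
    t(d=1) -> return 7  (same call as traced above)
  -> return 15
  t(d=2) -> return 15  (same call as traced above)
-> return 31

Final answer: 31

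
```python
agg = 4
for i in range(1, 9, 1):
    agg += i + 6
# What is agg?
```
Trace:
  agg=4
  agg=11, i=1
  agg=19, i=2
  agg=28, i=3
  agg=38, i=4
  agg=49, i=5
  agg=61, i=6
  agg=74, i=7
  agg=88, i=8

Final answer: 88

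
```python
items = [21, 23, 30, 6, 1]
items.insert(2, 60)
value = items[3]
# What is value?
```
Trace:
  items=[21, 23, 30, 6, 1]
  items=[21, 23, 60, 30, 6, 1]
  items=[21, 23, 60, 30, 6, 1], value=30

Final answer: 30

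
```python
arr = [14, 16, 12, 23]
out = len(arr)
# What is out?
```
Trace:
  arr=[14, 16, 12, 23]
  arr=[14, 16, 12, 23], out=4

Final answer: 4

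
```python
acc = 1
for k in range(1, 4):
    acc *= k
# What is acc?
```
Trace:
  acc=1
  acc=1, k=1
  acc=2, k=2
  acc=6, k=3

Final answer: 6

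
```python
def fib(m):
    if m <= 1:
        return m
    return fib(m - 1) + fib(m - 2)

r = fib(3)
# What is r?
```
Call trace:
fib(m=3)
  fib(m=2)
    fib(m=1)
    -> return 1
    fib(m=0)
    -> return 0
  -> return 1
  fib(m=1)
  -> return 1
-> return 2

Final answer: 2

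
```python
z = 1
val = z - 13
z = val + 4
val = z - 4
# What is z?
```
Trace:
  z=1
  z=1, val=-12
  z=-8, val=-12
  z=-8, val=-12

Final answer: -8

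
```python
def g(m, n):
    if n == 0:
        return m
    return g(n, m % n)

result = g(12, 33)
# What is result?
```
Call trace:
g(m=12, n=33)
  g(m=33, n=12)
    g(m=12, n=9)
      g(m=9, n=3)
        g(m=3, n=0)
        -> return 3
      -> return 3
    -> return 3
  -> return 3
-> return 3

Final answer: 3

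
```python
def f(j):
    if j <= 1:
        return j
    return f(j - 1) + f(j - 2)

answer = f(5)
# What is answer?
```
Call trace (a repeated sub-call is expanded the first time; later identical calls just restate its return value):
f(j=5)
  f(j=4)
    f(j=3)
      f(j=2)
        f(j=1)
        -> return 1
        f(j=0)
        -> return 0
      -> return 1
      f(j=1)
      -> return 1
    -> return 2
    f(j=2) -> return 1  (same call as traced above)
  -> return 3
  f(j=3) -> return 2  (same call as traced above)
-> return 5

Final answer: 5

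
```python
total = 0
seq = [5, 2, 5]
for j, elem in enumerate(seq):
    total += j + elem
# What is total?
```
Trace:
  total=0
  total=5, j=0, elem=5
  total=8, j=1, elem=2
  total=15, j=2, elem=5

Final answer: 15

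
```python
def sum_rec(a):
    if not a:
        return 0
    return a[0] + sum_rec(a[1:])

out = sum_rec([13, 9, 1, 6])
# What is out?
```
Call trace:
sum_rec(a=[13, 9, 1, 6])
  sum_rec(a=[9, 1, 6])
    sum_rec(a=[1, 6])
      sum_rec(a=[6])
        sum_rec(a=[])
        -> return 0
      -> return 6
    -> return 7
  -> return 16
-> return 29

Final answer: 29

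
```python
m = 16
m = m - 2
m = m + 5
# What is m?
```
Trace:
  m=16
  m=14
  m=19

Final answer: 19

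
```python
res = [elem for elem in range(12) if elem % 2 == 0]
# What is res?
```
Trace:
  elem=0
  elem=1
  elem=2
  elem=3
  elem=4
  elem=5
  elem=6
  elem=7
  elem=8
  elem=9
  elem=10
  elem=11
  res=[0, 2, 4, 6, 8, 10]

Final answer: [0, 2, 4, 6, 8, 10]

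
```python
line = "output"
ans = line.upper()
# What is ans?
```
Trace:
  line='output'
  line='output', ans='OUTPUT'

Final answer: 'OUTPUT'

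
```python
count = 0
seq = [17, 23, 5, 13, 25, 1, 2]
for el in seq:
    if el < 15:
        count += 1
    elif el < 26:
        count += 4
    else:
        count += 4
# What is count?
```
Trace:
  count=0
  count=4, el=17
  count=8, el=23
  count=9, el=5
  count=10, el=13
  count=14, el=25
  count=15, el=1
  count=16, el=2

Final answer: 16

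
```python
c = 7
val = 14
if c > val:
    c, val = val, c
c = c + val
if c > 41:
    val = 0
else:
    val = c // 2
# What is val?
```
Trace:
  c=7
  c=7, val=14
  c=7, val=14
  c=21, val=14
  c=21, val=10

Final answer: 10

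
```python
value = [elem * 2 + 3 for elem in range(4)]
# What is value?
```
Trace:
  elem=0
  elem=1
  elem=2
  elem=3
  value=[3, 5, 7, 9]

Final answer: [3, 5, 7, 9]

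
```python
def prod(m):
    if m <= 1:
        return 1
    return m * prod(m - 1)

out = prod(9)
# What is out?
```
Call trace:
prod(m=9)
  prod(m=8)
    prod(m=7)
      prod(m=6)
        prod(m=5)
          prod(m=4)
            prod(m=3)
              prod(m=2)
                prod(m=1)
                -> return 1
              -> return 2
            -> return 6
          -> return 24
        -> return 120
      -> return 720
    -> return 5040
  -> return 40320
-> return 362880

Final answer: 362880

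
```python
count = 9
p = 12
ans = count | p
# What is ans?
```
Trace:
  count=9
  count=9, p=12
  count=9, p=12, ans=13

Final answer: 13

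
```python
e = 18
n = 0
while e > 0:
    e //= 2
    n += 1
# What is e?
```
Trace:
  e=18
  e=18, n=0
  e=9, n=1
  e=4, n=2
  e=2, n=3
  e=1, n=4
  e=0, n=5

Final answer: 0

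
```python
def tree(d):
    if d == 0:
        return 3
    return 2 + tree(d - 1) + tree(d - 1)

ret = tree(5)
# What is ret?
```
Call trace (a repeated sub-call is expanded the first time; later identical calls just restate its return value):
tree(d=5)
  tree(d=4)
    tree(d=3)
      tree(d=2)
        tree(d=1)
          tree(d=0)
          -> return 3
          tree(d=0)
          -> return 3
        -> return 8
        tree(d=1) -> return 8  (same call as traced above)
      -> return 18
      tree(d=2) -> return 18  (same call as traced above)
    -> return 38
    tree(d=3) -> return 38  (same call as traced above)
  -> return 78
  tree(d=4) -> return 78  (same call as traced above)
-> return 158

Final answer: 158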